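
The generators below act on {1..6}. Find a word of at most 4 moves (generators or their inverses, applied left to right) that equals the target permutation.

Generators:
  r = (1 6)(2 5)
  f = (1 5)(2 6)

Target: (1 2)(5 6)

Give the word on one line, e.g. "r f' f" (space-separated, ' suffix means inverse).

f r' f f

  after f: (1 5)(2 6)
  after r': (1 2)(5 6)
  after f: (1 6)(2 5)
  after f: (1 2)(5 6)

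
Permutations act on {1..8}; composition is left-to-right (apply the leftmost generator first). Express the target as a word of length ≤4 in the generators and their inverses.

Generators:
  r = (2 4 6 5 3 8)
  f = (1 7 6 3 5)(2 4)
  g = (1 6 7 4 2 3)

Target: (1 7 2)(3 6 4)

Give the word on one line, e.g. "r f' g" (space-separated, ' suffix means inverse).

g g

  after g: (1 6 7 4 2 3)
  after g: (1 7 2)(3 6 4)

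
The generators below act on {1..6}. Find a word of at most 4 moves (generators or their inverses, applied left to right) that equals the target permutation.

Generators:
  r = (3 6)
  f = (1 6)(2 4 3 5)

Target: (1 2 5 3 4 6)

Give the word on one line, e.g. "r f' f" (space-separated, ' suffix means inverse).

f r f' f'

  after f: (1 6)(2 4 3 5)
  after r: (1 3 5 2 4 6)
  after f': (1 4)
  after f': (1 2 5 3 4 6)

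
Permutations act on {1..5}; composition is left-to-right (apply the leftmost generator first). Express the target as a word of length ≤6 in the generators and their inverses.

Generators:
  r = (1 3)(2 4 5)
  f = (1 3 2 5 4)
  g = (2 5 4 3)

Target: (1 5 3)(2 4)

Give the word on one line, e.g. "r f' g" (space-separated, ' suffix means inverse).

  after f': (1 4 5 2 3)
  after r': (1 2)
  after r': (1 5 4 2 3)
  after r': (1 4 5 2)
  after f': (1 5 3)(2 4)

f' r' r' r' f'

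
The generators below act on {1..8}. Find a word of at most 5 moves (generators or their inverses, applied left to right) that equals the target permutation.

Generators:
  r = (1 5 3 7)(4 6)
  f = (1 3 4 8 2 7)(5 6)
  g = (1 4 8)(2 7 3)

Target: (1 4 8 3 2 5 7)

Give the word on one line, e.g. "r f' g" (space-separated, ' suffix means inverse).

g r' r'

  after g: (1 4 8)(2 7 3)
  after r': (1 6 4 8 7 5)(2 3)
  after r': (1 4 8 3 2 5 7)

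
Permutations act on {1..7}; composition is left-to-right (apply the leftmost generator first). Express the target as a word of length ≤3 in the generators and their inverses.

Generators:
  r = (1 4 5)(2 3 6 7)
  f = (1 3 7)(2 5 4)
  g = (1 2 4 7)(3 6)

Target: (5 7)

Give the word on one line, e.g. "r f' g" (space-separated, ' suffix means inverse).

g r f'

  after g: (1 2 4 7)(3 6)
  after r: (1 3 7 4 2 5)
  after f': (5 7)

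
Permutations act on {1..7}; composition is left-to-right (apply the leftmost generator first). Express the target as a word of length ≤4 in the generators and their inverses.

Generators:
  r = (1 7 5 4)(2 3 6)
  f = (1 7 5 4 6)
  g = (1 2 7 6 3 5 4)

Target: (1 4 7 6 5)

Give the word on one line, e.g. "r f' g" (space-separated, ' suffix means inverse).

  after f': (1 6 4 5 7)
  after f': (1 4 7 6 5)

f' f'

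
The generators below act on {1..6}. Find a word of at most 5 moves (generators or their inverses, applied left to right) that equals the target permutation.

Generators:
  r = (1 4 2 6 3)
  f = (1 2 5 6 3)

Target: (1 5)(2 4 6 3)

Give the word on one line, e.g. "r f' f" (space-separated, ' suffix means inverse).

r' f f f

  after r': (1 3 6 2 4)
  after f: (2 4)(5 6)
  after f: (1 2 4 5 3)
  after f: (1 5)(2 4 6 3)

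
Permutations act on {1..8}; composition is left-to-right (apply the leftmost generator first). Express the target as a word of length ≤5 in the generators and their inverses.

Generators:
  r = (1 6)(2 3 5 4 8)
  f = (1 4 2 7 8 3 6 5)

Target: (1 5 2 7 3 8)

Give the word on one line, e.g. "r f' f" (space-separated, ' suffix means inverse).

r f' f' r' r'

  after r: (1 6)(2 3 5 4 8)
  after f': (1 3 6 5)(2 8 4 7)
  after f': (1 8)(2 7 4)
  after r': (1 4 8 6)(2 7 5 3)
  after r': (1 5 2 7 3 8)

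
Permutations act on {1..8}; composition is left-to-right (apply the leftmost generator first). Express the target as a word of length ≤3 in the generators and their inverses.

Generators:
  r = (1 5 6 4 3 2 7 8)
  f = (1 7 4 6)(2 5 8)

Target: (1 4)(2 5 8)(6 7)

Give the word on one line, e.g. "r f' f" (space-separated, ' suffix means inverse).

f' f'

  after f': (1 6 4 7)(2 8 5)
  after f': (1 4)(2 5 8)(6 7)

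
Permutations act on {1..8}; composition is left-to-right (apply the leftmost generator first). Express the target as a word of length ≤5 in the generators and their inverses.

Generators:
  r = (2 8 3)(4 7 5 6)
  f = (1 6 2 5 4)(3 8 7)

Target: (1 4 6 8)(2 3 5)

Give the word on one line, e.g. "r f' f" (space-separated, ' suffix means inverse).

f r' f

  after f: (1 6 2 5 4)(3 8 7)
  after r': (1 5 6 3 2 7 8 4)
  after f: (1 4 6 8)(2 3 5)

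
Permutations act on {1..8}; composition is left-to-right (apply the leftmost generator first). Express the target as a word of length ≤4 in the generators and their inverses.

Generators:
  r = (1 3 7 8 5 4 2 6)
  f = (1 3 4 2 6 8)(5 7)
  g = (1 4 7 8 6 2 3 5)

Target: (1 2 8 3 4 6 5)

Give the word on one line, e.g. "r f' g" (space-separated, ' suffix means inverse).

  after r: (1 3 7 8 5 4 2 6)
  after g': (1 2 8 3 4 6 5)

r g'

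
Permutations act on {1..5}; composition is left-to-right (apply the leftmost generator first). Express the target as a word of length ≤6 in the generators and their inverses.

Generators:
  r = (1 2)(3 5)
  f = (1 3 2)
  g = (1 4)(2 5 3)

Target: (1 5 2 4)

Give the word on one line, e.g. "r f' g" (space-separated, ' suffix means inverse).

  after r: (1 2)(3 5)
  after g': (1 3 2 4)
  after r: (1 5 3)(2 4)
  after f: (1 5 2 4)

r g' r f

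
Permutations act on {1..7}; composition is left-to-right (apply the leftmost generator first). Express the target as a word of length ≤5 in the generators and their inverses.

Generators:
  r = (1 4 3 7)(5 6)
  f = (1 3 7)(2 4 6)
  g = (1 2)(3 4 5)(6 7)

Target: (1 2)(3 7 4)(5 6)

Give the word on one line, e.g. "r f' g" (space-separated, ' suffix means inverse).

f g r' g r

  after f: (1 3 7)(2 4 6)
  after g: (1 4 7 2 5 3 6)
  after r': (2 6 7)(3 5 4)
  after g: (1 2 7)
  after r: (1 2)(3 7 4)(5 6)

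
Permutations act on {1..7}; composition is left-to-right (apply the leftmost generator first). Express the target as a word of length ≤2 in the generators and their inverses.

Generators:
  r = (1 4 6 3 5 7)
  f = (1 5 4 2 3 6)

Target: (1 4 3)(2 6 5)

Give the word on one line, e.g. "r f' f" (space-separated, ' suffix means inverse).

f f

  after f: (1 5 4 2 3 6)
  after f: (1 4 3)(2 6 5)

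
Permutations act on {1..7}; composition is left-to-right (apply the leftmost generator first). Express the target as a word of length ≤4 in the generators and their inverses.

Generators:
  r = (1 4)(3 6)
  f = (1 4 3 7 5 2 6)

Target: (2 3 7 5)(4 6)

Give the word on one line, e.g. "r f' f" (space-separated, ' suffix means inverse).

  after f: (1 4 3 7 5 2 6)
  after r': (2 3 7 5)(4 6)

f r'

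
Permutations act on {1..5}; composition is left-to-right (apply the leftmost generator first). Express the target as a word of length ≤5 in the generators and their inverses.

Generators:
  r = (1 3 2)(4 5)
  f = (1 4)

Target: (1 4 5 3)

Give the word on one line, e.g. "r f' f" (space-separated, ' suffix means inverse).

r' f r' r' f

  after r': (1 2 3)(4 5)
  after f: (1 2 3 4 5)
  after r': (1 3 5 2)
  after r': (3 4 5)
  after f: (1 4 5 3)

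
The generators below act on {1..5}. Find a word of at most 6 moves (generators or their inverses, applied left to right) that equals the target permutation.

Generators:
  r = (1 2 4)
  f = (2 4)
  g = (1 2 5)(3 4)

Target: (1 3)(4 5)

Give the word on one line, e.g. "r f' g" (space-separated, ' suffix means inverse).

  after f: (2 4)
  after r': (1 4)
  after g': (1 3 4 5 2)
  after r: (1 3)(4 5)

f r' g' r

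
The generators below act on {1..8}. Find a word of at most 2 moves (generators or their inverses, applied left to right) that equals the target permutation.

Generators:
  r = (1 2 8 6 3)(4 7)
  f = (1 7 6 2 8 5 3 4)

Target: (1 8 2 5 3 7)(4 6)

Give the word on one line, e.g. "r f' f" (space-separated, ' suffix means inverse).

  after r: (1 2 8 6 3)(4 7)
  after f: (1 8 2 5 3 7)(4 6)

r f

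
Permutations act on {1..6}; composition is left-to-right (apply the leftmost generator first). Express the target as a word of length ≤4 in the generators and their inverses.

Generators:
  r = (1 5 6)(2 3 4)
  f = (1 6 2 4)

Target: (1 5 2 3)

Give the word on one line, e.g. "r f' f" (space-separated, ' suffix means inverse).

  after r': (1 6 5)(2 4 3)
  after f': (3 6 5 4)
  after r: (1 5 2 3)

r' f' r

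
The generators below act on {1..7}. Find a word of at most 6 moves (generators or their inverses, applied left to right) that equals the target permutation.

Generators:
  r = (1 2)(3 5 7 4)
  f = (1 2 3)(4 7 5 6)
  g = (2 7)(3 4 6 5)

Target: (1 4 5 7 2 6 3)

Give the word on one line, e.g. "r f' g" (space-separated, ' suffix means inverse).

  after g': (2 7)(3 5 6 4)
  after r: (1 2 4 5 6 3 7)
  after g: (1 7)(2 6 4 3)
  after r: (1 4 5 7 2 6 3)

g' r g r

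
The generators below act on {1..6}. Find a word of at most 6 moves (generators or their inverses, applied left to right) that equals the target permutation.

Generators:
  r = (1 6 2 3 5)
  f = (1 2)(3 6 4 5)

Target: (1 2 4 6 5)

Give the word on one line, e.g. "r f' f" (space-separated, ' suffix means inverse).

  after f': (1 2)(3 5 4 6)
  after r: (1 3)(2 6 5 4)
  after f: (1 6 3 2 4)
  after r: (1 2 4 6 5)

f' r f r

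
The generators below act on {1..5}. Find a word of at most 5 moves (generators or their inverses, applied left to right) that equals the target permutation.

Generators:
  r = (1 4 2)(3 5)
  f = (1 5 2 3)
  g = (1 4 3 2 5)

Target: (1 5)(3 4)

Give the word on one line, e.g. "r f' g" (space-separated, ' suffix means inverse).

r' f' r' r'

  after r': (1 2 4)(3 5)
  after f': (1 5 2 4 3)
  after r': (1 3 2)(4 5)
  after r': (1 5)(3 4)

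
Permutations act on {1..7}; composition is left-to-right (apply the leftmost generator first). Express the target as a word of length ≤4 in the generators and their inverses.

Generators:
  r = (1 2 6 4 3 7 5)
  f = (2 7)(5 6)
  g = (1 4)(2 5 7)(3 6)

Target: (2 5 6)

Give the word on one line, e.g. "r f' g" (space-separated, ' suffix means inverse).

  after f': (2 7)(5 6)
  after g: (1 4)(3 6 7 5)
  after g: (2 5 6)

f' g g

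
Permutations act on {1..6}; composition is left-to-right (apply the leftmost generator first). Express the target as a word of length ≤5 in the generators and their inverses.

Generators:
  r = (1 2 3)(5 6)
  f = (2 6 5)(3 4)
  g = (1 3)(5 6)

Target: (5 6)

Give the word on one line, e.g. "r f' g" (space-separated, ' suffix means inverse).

  after r': (1 3 2)(5 6)
  after r': (1 2 3)
  after r': (5 6)

r' r' r'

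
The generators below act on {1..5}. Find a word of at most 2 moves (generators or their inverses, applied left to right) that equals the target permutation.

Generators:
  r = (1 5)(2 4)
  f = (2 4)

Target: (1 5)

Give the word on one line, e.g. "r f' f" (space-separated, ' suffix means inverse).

  after r: (1 5)(2 4)
  after f: (1 5)

r f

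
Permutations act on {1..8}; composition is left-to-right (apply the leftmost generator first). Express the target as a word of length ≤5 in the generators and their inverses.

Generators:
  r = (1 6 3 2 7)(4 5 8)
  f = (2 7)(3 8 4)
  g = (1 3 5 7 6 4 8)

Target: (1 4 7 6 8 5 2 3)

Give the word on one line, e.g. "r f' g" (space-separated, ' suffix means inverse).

  after r': (1 7 2 3 6)(4 8 5)
  after g': (1 5 6 8 3 7 2)
  after f: (1 5 6 4 3 2)
  after r: (1 8 4 2 6 5 3 7)
  after r: (1 4 7 6 8 5 2 3)

r' g' f r r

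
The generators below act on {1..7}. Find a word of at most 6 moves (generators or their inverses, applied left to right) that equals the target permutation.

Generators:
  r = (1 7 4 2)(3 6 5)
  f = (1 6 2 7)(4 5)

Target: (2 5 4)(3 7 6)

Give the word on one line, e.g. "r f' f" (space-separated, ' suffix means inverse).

  after f': (1 7 2 6)(4 5)
  after r': (2 3 5 7 4 6)
  after f': (1 7 5 2 3 4)
  after r': (2 5 4)(3 7 6)

f' r' f' r'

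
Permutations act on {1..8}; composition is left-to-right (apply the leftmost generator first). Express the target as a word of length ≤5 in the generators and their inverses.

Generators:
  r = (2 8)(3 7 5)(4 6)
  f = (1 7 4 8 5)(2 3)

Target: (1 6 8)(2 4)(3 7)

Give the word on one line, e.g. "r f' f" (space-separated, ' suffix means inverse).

r' f' r' f r

  after r': (2 8)(3 5 7)(4 6)
  after f': (1 5)(2 4 6 7)(3 8)
  after r': (1 7 8 5)(2 6 3)
  after f: (1 4 8)(2 6)(5 7)
  after r: (1 6 8)(2 4)(3 7)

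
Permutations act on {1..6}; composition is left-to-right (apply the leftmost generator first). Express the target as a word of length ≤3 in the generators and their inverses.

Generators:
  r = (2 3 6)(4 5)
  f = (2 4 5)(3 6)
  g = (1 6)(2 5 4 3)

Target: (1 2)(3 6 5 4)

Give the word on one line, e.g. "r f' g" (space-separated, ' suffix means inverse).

r' g' r

  after r': (2 6 3)(4 5)
  after g': (1 6 4 2)
  after r: (1 2)(3 6 5 4)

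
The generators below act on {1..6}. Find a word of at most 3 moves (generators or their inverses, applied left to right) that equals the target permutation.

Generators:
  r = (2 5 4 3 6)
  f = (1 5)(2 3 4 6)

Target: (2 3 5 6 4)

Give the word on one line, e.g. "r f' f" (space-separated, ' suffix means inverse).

r' r'

  after r': (2 6 3 4 5)
  after r': (2 3 5 6 4)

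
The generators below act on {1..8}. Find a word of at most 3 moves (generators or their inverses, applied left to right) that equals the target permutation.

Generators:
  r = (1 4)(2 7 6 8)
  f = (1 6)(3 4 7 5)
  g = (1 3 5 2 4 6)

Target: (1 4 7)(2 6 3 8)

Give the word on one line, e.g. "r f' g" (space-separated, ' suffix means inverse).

g' f' r

  after g': (1 6 4 2 5 3)
  after f': (2 7 4)(3 6)
  after r: (1 4 7)(2 6 3 8)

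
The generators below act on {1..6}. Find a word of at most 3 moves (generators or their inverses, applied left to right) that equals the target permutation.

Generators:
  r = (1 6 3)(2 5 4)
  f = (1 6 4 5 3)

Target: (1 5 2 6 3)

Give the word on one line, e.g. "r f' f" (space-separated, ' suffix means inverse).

  after r: (1 6 3)(2 5 4)
  after f: (1 4 2 3 6)
  after r': (1 5 2 6 3)

r f r'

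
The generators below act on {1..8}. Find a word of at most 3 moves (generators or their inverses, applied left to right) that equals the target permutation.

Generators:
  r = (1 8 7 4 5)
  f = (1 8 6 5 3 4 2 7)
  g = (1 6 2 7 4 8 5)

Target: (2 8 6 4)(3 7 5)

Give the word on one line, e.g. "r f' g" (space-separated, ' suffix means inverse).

f r'

  after f: (1 8 6 5 3 4 2 7)
  after r': (2 8 6 4)(3 7 5)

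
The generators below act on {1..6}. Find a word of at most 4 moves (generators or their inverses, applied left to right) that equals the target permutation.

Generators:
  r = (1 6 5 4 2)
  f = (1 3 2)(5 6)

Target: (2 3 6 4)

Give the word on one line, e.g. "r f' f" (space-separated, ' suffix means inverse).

  after f': (1 2 3)(5 6)
  after r: (2 3 6 4)

f' r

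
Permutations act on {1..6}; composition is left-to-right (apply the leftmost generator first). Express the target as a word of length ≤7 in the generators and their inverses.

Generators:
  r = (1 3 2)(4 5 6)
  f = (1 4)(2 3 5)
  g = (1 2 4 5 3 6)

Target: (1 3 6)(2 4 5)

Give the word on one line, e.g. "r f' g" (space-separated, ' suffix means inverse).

g f' r f g'

  after g: (1 2 4 5 3 6)
  after f': (1 5 2)(3 6 4)
  after r: (1 6 5)(2 3 4)
  after f: (1 6 2 5 4 3)
  after g': (1 3 6)(2 4 5)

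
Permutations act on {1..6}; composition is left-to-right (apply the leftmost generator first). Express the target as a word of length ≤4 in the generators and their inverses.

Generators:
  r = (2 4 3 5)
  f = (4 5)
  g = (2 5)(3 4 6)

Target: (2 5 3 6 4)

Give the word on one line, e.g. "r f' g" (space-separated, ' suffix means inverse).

  after g': (2 5)(3 6 4)
  after f: (2 4 3 6 5)
  after r': (3 6)
  after r': (2 5 3 6 4)

g' f r' r'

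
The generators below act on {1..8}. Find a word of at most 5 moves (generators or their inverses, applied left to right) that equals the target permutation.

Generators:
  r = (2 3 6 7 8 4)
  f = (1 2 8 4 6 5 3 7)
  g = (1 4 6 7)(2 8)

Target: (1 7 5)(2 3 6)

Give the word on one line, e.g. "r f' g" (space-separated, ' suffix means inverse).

  after g': (1 7 6 4)(2 8)
  after r': (1 6 8 4)(2 7 3)
  after f': (1 4 7 5 6 2 3)
  after g': (2 3 7 5 4 6 8)
  after g': (1 7 5)(2 3 6)

g' r' f' g' g'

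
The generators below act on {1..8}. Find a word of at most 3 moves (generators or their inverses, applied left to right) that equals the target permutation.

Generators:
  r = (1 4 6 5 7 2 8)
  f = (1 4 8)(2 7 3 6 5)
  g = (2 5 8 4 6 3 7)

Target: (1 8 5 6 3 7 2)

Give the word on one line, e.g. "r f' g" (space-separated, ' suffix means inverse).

  after f': (1 8 4)(2 5 6 3 7)
  after g: (1 4)(2 8 6 7 5 3)
  after f: (1 8 5 6 3 7 2)

f' g f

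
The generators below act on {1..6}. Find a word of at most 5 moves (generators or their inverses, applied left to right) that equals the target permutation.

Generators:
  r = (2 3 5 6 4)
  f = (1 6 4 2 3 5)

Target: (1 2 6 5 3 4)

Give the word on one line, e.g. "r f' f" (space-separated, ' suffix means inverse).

r f' f' f'

  after r: (2 3 5 6 4)
  after f': (1 5)
  after f': (1 3 2 4 6)
  after f': (1 2 6 5 3 4)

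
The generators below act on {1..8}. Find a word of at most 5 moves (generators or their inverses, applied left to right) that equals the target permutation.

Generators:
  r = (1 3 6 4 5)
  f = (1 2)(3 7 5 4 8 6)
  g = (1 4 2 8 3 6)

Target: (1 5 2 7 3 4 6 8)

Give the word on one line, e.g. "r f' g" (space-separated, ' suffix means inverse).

g' r f'

  after g': (1 6 3 8 2 4)
  after r: (1 4 3 8 2 5)
  after f': (1 5 2 7 3 4 6 8)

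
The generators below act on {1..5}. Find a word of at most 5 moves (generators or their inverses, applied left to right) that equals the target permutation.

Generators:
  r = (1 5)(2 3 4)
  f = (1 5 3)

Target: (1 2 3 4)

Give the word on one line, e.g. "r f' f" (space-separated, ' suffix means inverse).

r' f r r

  after r': (1 5)(2 4 3)
  after f: (1 3 2 4)
  after r: (1 4 5)
  after r: (1 2 3 4)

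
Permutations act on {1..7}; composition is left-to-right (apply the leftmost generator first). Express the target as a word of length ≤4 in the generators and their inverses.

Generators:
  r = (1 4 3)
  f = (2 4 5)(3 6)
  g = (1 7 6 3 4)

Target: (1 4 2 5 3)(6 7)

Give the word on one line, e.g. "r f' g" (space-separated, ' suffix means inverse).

g' r' f' r

  after g': (1 4 3 6 7)
  after r': (3 6 7)
  after f': (2 5 4)(6 7)
  after r: (1 4 2 5 3)(6 7)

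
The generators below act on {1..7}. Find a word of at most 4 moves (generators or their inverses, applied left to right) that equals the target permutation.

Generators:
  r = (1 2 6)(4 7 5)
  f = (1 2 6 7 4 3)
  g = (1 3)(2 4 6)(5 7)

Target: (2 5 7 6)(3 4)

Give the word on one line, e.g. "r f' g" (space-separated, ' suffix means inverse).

g r g

  after g: (1 3)(2 4 6)(5 7)
  after r: (1 3 2 7 4)
  after g: (2 5 7 6)(3 4)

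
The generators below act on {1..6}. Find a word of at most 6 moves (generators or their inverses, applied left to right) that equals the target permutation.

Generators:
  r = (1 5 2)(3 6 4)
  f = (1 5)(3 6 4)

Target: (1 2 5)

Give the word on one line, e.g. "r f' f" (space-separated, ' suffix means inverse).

  after f: (1 5)(3 6 4)
  after r': (2 5)
  after f': (1 5 2)(3 4 6)
  after r: (1 2 5)

f r' f' r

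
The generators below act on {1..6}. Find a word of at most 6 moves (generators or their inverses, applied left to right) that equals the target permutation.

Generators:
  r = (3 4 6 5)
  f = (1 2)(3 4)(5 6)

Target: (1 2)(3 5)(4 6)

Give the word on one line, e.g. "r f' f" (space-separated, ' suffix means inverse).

  after f: (1 2)(3 4)(5 6)
  after r: (1 2)(3 6)
  after f': (3 5 6 4)
  after f': (1 2)(3 6)
  after r: (1 2)(3 5)(4 6)

f r f' f' r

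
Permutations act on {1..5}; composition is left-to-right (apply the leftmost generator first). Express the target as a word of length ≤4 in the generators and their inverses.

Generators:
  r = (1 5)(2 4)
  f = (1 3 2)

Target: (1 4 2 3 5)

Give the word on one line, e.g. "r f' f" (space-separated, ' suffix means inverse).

  after f': (1 2 3)
  after r': (1 4 2 3 5)

f' r'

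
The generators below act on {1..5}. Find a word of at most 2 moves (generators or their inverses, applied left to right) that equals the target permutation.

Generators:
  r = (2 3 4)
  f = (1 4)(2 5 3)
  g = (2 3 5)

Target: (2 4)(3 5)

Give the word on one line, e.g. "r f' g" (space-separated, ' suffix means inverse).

g r

  after g: (2 3 5)
  after r: (2 4)(3 5)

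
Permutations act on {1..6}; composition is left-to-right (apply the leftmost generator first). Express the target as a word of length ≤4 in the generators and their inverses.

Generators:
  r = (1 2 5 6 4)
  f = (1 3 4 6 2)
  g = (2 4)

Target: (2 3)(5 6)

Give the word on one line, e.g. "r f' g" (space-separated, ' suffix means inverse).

  after g: (2 4)
  after f': (1 2 3)(4 6)
  after g: (1 4 6 2 3)
  after r: (2 3)(5 6)

g f' g r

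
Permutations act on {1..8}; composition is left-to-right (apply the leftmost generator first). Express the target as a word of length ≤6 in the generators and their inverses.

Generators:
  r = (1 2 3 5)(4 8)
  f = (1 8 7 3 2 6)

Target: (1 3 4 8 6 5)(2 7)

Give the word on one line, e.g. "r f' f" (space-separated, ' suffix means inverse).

  after f': (1 6 2 3 7 8)
  after f': (1 2 7)(3 8 6)
  after r': (2 7 5 3 4 8 6)
  after r': (1 5 2 7 3 8 6)
  after r': (1 3 4 8 6 5)(2 7)

f' f' r' r' r'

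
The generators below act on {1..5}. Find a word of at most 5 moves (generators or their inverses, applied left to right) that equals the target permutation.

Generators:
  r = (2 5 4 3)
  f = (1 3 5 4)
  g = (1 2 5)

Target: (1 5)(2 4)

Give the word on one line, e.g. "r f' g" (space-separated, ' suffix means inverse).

f' g g f'

  after f': (1 4 5 3)
  after g: (1 4)(2 5 3)
  after g: (1 4 2)(3 5)
  after f': (1 5)(2 4)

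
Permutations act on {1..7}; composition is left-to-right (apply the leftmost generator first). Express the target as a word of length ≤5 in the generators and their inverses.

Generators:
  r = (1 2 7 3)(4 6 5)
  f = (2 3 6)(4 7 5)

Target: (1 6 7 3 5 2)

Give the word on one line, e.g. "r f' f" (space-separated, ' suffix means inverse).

  after r': (1 3 7 2)(4 5 6)
  after f': (1 2)(3 4 7 6 5)
  after f': (1 6 7 3 5 2)

r' f' f'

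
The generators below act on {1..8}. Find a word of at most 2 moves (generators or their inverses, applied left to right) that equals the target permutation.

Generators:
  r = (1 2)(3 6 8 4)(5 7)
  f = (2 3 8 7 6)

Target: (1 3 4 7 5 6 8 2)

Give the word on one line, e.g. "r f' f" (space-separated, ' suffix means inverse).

  after r': (1 2)(3 4 8 6)(5 7)
  after f: (1 3 4 7 5 6 8 2)

r' f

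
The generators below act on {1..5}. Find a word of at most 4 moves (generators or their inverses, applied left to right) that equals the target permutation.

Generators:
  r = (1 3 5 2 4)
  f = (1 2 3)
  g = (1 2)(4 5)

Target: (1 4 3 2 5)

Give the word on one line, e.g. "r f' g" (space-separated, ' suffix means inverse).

g' r' g

  after g': (1 2)(4 5)
  after r': (1 5 2 4 3)
  after g: (1 4 3 2 5)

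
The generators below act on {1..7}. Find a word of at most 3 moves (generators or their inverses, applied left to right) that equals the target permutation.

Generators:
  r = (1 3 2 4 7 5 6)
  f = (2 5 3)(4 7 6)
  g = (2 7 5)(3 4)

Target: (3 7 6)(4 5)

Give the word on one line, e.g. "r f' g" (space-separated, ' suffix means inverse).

  after f': (2 3 5)(4 6 7)
  after f': (2 5 3)(4 7 6)
  after g: (3 7 6)(4 5)

f' f' g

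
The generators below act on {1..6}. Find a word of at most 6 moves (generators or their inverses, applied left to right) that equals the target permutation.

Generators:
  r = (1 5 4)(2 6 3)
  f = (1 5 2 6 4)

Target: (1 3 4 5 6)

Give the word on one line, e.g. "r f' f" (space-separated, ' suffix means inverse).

f f r' f

  after f: (1 5 2 6 4)
  after f: (1 2 4 5 6)
  after r': (1 3 6 4)(2 5)
  after f: (1 3 4 5 6)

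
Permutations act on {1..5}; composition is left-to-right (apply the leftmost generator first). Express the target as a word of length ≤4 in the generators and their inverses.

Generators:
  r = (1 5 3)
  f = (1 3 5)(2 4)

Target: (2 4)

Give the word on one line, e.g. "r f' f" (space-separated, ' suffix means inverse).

  after r: (1 5 3)
  after f': (1 3 5)(2 4)
  after r': (1 5 3)(2 4)
  after r': (2 4)

r f' r' r'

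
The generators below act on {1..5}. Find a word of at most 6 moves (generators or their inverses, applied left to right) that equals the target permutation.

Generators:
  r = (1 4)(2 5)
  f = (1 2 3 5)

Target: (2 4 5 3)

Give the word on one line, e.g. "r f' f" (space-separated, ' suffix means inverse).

  after r': (1 4)(2 5)
  after f': (1 4 5)(2 3)
  after f': (1 4 3)
  after f': (1 4 2)(3 5)
  after r': (2 4 5 3)

r' f' f' f' r'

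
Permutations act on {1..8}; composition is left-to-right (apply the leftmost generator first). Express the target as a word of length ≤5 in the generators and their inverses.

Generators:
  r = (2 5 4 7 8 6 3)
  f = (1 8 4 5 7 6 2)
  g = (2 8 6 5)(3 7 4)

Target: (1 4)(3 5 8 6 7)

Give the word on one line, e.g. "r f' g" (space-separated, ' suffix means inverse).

  after f': (1 2 6 7 5 4 8)
  after f': (1 6 5 8 2 7 4)
  after r: (1 3 2 8 5 6 4)
  after g': (1 4)(3 5 8 6 7)

f' f' r g'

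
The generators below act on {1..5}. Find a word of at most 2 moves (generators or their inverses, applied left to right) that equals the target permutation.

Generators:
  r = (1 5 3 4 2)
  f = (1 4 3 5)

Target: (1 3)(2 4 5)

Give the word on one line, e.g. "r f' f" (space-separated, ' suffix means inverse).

f r'

  after f: (1 4 3 5)
  after r': (1 3)(2 4 5)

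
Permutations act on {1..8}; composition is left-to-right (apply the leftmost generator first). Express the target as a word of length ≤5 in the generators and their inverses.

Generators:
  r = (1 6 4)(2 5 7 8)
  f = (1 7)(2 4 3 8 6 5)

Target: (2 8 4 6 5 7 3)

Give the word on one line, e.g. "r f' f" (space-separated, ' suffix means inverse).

  after r': (1 4 6)(2 8 7 5)
  after f': (1 2 3 4 8)(6 7)
  after f': (1 5 6)(2 4 3)(7 8)
  after f': (1 6 7 3 5 8)
  after r': (2 8 4 6 5 7 3)

r' f' f' f' r'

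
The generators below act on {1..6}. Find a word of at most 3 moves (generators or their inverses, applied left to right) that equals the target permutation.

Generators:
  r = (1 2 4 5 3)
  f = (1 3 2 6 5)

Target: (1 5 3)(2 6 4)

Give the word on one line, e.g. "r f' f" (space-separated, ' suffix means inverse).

f r'

  after f: (1 3 2 6 5)
  after r': (1 5 3)(2 6 4)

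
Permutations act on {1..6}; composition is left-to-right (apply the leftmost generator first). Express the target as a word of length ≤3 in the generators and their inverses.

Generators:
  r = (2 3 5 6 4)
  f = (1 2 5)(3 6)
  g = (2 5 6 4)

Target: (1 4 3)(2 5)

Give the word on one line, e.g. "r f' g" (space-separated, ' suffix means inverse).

  after r: (2 3 5 6 4)
  after f: (1 2 6 4 5 3)
  after r': (1 4 3)(2 5)

r f r'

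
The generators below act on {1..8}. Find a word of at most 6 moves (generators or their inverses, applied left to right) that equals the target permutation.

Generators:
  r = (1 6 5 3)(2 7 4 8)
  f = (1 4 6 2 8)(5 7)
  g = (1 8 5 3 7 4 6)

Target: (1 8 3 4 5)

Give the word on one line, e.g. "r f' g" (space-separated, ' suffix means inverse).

  after r': (1 3 5 6)(2 8 4 7)
  after g': (1 5 4 3 8 7 2)
  after f': (1 7 6 4 3 2 8 5)
  after f': (1 5 8 7 4 3 6)
  after g': (1 8 3 4 5)

r' g' f' f' g'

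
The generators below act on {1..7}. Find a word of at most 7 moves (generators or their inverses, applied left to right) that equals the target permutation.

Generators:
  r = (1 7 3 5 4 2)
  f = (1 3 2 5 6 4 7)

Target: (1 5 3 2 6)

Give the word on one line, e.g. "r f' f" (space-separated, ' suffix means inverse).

f' r' f' f' r'

  after f': (1 7 4 6 5 2 3)
  after r': (2 7 5 4 6 3)
  after f': (1 7 2 4 5 6)
  after f': (1 4 2 6 7 3)
  after r': (1 5 3 2 6)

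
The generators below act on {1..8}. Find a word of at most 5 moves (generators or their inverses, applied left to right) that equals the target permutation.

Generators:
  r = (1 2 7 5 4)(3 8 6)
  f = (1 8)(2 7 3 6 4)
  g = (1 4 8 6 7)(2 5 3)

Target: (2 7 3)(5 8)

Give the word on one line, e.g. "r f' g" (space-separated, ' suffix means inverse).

  after g: (1 4 8 6 7)(2 5 3)
  after f: (1 2 5 6 3 7 8 4)
  after r': (2 7 3)(5 8)

g f r'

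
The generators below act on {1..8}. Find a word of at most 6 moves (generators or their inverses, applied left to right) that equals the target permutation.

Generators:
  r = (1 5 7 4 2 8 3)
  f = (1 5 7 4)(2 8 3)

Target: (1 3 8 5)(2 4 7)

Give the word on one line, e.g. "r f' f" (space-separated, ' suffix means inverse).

  after f: (1 5 7 4)(2 8 3)
  after f: (1 7)(2 3 8)(4 5)
  after r': (1 5 7 3 2 8 4)
  after f': (7 8)
  after r': (1 3 8 5)(2 4 7)

f f r' f' r'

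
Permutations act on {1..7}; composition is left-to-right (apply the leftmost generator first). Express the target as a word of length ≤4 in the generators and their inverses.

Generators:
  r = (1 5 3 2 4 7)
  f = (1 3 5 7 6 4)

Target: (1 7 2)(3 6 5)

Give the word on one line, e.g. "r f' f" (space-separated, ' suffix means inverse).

r' r' f' f'

  after r': (1 7 4 2 3 5)
  after r': (1 4 3)(2 5 7)
  after f': (1 6 7 2 3 4)
  after f': (1 7 2)(3 6 5)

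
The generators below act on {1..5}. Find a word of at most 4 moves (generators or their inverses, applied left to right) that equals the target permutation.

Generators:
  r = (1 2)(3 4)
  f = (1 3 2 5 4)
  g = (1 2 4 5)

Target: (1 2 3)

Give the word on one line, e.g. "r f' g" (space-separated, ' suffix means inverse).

f g' r g'

  after f: (1 3 2 5 4)
  after g': (1 3)(2 4 5)
  after r: (1 4 5)(2 3)
  after g': (1 2 3)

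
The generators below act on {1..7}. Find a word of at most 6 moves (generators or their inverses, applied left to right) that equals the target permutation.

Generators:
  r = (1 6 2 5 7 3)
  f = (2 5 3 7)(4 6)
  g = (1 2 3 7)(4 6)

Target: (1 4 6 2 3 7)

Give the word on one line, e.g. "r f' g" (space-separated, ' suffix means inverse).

r g g f

  after r: (1 6 2 5 7 3)
  after g: (1 4 6 3 2 5)
  after g: (1 6 7)(2 5)
  after f: (1 4 6 2 3 7)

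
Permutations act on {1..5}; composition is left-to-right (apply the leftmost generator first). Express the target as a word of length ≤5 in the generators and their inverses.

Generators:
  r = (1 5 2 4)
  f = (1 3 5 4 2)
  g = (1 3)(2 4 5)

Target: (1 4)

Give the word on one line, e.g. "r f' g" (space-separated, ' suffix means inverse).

  after f': (1 2 4 5 3)
  after f': (1 4 3 2 5)
  after r': (1 2)(3 5 4)
  after f': (1 4)

f' f' r' f'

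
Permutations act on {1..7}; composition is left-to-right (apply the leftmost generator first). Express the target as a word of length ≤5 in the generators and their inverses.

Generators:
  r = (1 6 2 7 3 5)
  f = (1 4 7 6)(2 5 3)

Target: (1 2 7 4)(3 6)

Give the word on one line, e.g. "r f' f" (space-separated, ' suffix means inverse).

  after r: (1 6 2 7 3 5)
  after f': (1 7 5 6 3 2 4)
  after r: (1 3 7)(2 4 6 5)
  after f: (1 2 7 4)(3 6)

r f' r f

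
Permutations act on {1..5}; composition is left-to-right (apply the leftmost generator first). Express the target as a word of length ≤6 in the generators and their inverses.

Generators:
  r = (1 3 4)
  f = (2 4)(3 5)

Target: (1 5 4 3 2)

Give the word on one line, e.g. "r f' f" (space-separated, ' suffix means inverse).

  after r: (1 3 4)
  after f': (1 5 3 2 4)
  after r': (1 5)(2 3)
  after r': (1 5 4 3 2)

r f' r' r'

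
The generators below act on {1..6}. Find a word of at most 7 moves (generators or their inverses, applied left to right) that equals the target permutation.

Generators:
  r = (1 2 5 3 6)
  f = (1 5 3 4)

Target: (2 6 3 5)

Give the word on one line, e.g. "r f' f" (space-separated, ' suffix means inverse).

  after f: (1 5 3 4)
  after f: (1 3)(4 5)
  after r: (1 6)(2 5 4 3)
  after f: (1 6 5)(2 3)
  after r: (2 6 3 5)

f f r f r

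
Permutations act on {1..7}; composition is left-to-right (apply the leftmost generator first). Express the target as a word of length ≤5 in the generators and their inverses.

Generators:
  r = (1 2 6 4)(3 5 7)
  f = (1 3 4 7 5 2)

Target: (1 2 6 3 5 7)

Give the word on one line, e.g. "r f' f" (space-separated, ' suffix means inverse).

f f r' f' r'

  after f: (1 3 4 7 5 2)
  after f: (1 4 5)(2 3 7)
  after r': (1 6 2 7)(3 5 4)
  after f': (1 6 5 3 7 2 4)
  after r': (1 2 6 3 5 7)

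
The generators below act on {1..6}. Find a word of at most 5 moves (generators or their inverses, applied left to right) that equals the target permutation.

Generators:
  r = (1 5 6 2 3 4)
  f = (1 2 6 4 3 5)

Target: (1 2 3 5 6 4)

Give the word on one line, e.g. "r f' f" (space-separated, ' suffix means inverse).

  after r': (1 4 3 2 6 5)
  after f': (1 6 3)
  after r': (1 5)(2 6)(3 4)
  after f: (2 4 5)
  after f: (1 2 3 5 6 4)

r' f' r' f f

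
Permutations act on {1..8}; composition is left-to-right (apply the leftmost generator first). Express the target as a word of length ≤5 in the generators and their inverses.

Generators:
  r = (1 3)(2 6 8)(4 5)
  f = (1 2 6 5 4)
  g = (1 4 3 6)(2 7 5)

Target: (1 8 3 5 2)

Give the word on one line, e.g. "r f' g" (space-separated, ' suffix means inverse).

f' r f' r

  after f': (1 4 5 6 2)
  after r: (1 5 8 2 3)
  after f': (1 6 2 3 4 5 8)
  after r: (1 8 3 5 2)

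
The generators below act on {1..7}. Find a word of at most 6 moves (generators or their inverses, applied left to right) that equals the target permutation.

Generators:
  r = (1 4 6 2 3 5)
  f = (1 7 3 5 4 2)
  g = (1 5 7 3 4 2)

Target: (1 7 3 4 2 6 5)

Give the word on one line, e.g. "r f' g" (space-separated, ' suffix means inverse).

  after g': (1 2 4 3 7 5)
  after r: (1 3 7)(2 6)(4 5)
  after f: (1 5 2 6)
  after g: (1 7 3 4 2 6 5)

g' r f g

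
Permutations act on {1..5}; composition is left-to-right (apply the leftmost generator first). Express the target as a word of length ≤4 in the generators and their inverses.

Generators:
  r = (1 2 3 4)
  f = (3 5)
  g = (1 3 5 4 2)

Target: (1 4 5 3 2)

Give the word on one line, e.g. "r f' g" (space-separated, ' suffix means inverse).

  after r': (1 4 3 2)
  after f': (1 4 5 3 2)

r' f'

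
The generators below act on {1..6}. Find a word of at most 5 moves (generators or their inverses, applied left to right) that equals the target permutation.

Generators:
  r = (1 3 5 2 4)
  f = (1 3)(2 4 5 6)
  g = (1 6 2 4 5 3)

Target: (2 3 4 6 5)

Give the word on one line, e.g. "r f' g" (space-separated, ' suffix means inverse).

r g' r' g

  after r: (1 3 5 2 4)
  after g': (1 5 6)(3 4)
  after r': (1 3 2 5 6 4)
  after g: (2 3 4 6 5)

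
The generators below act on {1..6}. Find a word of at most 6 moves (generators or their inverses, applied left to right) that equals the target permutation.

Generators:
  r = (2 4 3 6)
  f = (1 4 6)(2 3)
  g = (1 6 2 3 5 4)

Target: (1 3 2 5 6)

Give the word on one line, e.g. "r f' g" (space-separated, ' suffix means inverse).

  after g': (1 4 5 3 2 6)
  after r: (1 3 4 5 6)
  after f: (1 2 3 6 4 5)
  after g: (1 3 2 5 6)

g' r f g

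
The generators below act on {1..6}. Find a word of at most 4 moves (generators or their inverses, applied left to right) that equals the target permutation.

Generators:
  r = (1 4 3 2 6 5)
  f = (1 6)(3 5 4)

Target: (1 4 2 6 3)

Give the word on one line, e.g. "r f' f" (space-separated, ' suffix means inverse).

  after f: (1 6)(3 5 4)
  after r: (1 5 3)(2 6 4)
  after f': (1 3 6 5 4 2)
  after f': (1 4 2 6 3)

f r f' f'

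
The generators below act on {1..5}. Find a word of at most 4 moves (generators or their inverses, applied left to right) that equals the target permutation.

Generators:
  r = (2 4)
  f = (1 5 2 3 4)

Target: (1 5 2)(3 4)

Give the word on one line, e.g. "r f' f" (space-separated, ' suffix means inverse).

  after r': (2 4)
  after f: (1 5 2)(3 4)
  after r: (1 5 4 3 2)
  after r: (1 5 2)(3 4)

r' f r r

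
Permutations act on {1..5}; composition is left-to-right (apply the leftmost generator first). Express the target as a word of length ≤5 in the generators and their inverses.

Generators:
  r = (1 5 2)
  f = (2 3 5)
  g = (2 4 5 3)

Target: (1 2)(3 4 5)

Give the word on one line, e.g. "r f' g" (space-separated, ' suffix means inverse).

  after f: (2 3 5)
  after g': (2 5 3 4)
  after r': (1 2)(3 4 5)

f g' r'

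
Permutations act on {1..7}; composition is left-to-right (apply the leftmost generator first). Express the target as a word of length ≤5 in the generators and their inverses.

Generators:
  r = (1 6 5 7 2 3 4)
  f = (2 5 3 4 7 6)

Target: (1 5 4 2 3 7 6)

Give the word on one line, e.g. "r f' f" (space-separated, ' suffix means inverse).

r' f' f'

  after r': (1 4 3 2 7 5 6)
  after f': (1 3 6)(2 4 5 7)
  after f': (1 5 4 2 3 7 6)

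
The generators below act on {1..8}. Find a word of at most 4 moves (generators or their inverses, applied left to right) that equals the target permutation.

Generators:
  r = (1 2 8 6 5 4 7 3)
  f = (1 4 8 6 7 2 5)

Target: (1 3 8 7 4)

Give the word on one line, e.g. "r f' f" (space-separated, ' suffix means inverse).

r f' r f

  after r: (1 2 8 6 5 4 7 3)
  after f': (1 7 3 5)(2 4 6)
  after r: (1 3 4 5 2 7)(6 8)
  after f: (1 3 8 7 4)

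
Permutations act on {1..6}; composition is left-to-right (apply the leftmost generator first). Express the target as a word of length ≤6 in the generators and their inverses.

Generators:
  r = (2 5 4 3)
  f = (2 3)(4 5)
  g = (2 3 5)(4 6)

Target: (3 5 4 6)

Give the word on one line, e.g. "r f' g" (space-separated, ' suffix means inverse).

f' g' r' g'

  after f': (2 3)(4 5)
  after g': (3 5 6 4)
  after r': (2 3)(5 6)
  after g': (3 5 4 6)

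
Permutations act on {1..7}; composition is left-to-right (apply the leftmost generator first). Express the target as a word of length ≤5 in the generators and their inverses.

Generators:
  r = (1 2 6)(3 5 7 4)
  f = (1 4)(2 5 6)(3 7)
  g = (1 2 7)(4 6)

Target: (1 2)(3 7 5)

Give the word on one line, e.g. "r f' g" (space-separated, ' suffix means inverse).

f g r g

  after f: (1 4)(2 5 6)(3 7)
  after g: (1 6 7 3)(2 5 4)
  after r: (2 7 5 3)(4 6)
  after g: (1 2)(3 7 5)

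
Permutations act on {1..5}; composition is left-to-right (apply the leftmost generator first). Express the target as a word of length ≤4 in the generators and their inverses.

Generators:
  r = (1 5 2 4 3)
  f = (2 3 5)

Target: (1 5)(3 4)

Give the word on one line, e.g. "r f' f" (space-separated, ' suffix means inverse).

f f r

  after f: (2 3 5)
  after f: (2 5 3)
  after r: (1 5)(3 4)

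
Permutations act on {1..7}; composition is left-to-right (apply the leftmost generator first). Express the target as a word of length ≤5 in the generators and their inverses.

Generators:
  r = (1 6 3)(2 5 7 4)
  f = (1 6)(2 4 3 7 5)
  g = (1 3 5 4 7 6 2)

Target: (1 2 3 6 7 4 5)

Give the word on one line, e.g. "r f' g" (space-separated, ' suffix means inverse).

  after r': (1 3 6)(2 4 7 5)
  after g: (1 5)(2 7 4 6 3)
  after g: (1 4 2 6 5 3)
  after r: (1 2 3 6 7 4 5)

r' g g r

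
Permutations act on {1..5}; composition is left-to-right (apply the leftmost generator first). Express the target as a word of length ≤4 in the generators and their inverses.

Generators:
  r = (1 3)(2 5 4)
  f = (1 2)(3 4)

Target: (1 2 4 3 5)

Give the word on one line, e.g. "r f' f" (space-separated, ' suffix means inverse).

r f r

  after r: (1 3)(2 5 4)
  after f: (1 4)(2 5 3)
  after r: (1 2 4 3 5)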